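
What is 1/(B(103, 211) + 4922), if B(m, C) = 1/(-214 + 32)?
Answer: 182/895803 ≈ 0.00020317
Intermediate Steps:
B(m, C) = -1/182 (B(m, C) = 1/(-182) = -1/182)
1/(B(103, 211) + 4922) = 1/(-1/182 + 4922) = 1/(895803/182) = 182/895803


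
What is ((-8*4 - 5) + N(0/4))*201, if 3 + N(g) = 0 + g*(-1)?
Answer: -8040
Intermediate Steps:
N(g) = -3 - g (N(g) = -3 + (0 + g*(-1)) = -3 + (0 - g) = -3 - g)
((-8*4 - 5) + N(0/4))*201 = ((-8*4 - 5) + (-3 - 0/4))*201 = ((-32 - 5) + (-3 - 0/4))*201 = (-37 + (-3 - 1*0))*201 = (-37 + (-3 + 0))*201 = (-37 - 3)*201 = -40*201 = -8040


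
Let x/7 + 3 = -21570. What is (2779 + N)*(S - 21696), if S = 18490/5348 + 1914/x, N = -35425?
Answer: 2269551964646185/3204789 ≈ 7.0817e+8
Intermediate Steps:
x = -151011 (x = -21 + 7*(-21570) = -21 - 150990 = -151011)
S = 66237079/19228734 (S = 18490/5348 + 1914/(-151011) = 18490*(1/5348) + 1914*(-1/151011) = 9245/2674 - 638/50337 = 66237079/19228734 ≈ 3.4447)
(2779 + N)*(S - 21696) = (2779 - 35425)*(66237079/19228734 - 21696) = -32646*(-417120375785/19228734) = 2269551964646185/3204789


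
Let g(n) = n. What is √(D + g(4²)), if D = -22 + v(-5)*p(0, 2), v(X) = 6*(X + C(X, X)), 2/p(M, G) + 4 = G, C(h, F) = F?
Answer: 3*√6 ≈ 7.3485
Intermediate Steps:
p(M, G) = 2/(-4 + G)
v(X) = 12*X (v(X) = 6*(X + X) = 6*(2*X) = 12*X)
D = 38 (D = -22 + (12*(-5))*(2/(-4 + 2)) = -22 - 120/(-2) = -22 - 120*(-1)/2 = -22 - 60*(-1) = -22 + 60 = 38)
√(D + g(4²)) = √(38 + 4²) = √(38 + 16) = √54 = 3*√6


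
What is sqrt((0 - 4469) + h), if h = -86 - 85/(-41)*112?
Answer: I*sqrt(7266635)/41 ≈ 65.748*I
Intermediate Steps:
h = 5994/41 (h = -86 - 85*(-1/41)*112 = -86 + (85/41)*112 = -86 + 9520/41 = 5994/41 ≈ 146.20)
sqrt((0 - 4469) + h) = sqrt((0 - 4469) + 5994/41) = sqrt(-4469 + 5994/41) = sqrt(-177235/41) = I*sqrt(7266635)/41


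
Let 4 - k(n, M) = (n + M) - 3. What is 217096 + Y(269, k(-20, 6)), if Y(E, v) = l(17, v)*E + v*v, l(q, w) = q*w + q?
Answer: 318143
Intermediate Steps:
k(n, M) = 7 - M - n (k(n, M) = 4 - ((n + M) - 3) = 4 - ((M + n) - 3) = 4 - (-3 + M + n) = 4 + (3 - M - n) = 7 - M - n)
l(q, w) = q + q*w
Y(E, v) = v² + E*(17 + 17*v) (Y(E, v) = (17*(1 + v))*E + v*v = (17 + 17*v)*E + v² = E*(17 + 17*v) + v² = v² + E*(17 + 17*v))
217096 + Y(269, k(-20, 6)) = 217096 + ((7 - 1*6 - 1*(-20))² + 17*269*(1 + (7 - 1*6 - 1*(-20)))) = 217096 + ((7 - 6 + 20)² + 17*269*(1 + (7 - 6 + 20))) = 217096 + (21² + 17*269*(1 + 21)) = 217096 + (441 + 17*269*22) = 217096 + (441 + 100606) = 217096 + 101047 = 318143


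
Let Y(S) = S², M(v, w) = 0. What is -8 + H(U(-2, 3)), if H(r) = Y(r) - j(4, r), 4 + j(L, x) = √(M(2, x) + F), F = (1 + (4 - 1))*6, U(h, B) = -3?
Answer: 5 - 2*√6 ≈ 0.10102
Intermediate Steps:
F = 24 (F = (1 + 3)*6 = 4*6 = 24)
j(L, x) = -4 + 2*√6 (j(L, x) = -4 + √(0 + 24) = -4 + √24 = -4 + 2*√6)
H(r) = 4 + r² - 2*√6 (H(r) = r² - (-4 + 2*√6) = r² + (4 - 2*√6) = 4 + r² - 2*√6)
-8 + H(U(-2, 3)) = -8 + (4 + (-3)² - 2*√6) = -8 + (4 + 9 - 2*√6) = -8 + (13 - 2*√6) = 5 - 2*√6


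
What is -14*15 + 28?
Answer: -182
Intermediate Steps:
-14*15 + 28 = -210 + 28 = -182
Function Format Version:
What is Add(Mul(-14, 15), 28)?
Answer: -182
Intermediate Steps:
Add(Mul(-14, 15), 28) = Add(-210, 28) = -182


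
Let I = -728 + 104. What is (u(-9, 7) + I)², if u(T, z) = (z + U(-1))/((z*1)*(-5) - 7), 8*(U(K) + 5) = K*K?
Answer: 43966121761/112896 ≈ 3.8944e+5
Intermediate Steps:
U(K) = -5 + K²/8 (U(K) = -5 + (K*K)/8 = -5 + K²/8)
u(T, z) = (-39/8 + z)/(-7 - 5*z) (u(T, z) = (z + (-5 + (⅛)*(-1)²))/((z*1)*(-5) - 7) = (z + (-5 + (⅛)*1))/(z*(-5) - 7) = (z + (-5 + ⅛))/(-5*z - 7) = (z - 39/8)/(-7 - 5*z) = (-39/8 + z)/(-7 - 5*z))
I = -624
(u(-9, 7) + I)² = ((39 - 8*7)/(8*(7 + 5*7)) - 624)² = ((39 - 56)/(8*(7 + 35)) - 624)² = ((⅛)*(-17)/42 - 624)² = ((⅛)*(1/42)*(-17) - 624)² = (-17/336 - 624)² = (-209681/336)² = 43966121761/112896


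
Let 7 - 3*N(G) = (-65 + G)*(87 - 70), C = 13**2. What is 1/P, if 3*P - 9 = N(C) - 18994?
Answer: -1/6524 ≈ -0.00015328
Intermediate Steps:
C = 169
N(G) = 1112/3 - 17*G/3 (N(G) = 7/3 - (-65 + G)*(87 - 70)/3 = 7/3 - (-65 + G)*17/3 = 7/3 - (-1105 + 17*G)/3 = 7/3 + (1105/3 - 17*G/3) = 1112/3 - 17*G/3)
P = -6524 (P = 3 + ((1112/3 - 17/3*169) - 18994)/3 = 3 + ((1112/3 - 2873/3) - 18994)/3 = 3 + (-587 - 18994)/3 = 3 + (1/3)*(-19581) = 3 - 6527 = -6524)
1/P = 1/(-6524) = -1/6524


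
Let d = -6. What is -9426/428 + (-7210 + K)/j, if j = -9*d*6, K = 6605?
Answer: -828241/34668 ≈ -23.891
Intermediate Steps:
j = 324 (j = -9*(-6)*6 = 54*6 = 324)
-9426/428 + (-7210 + K)/j = -9426/428 + (-7210 + 6605)/324 = -9426*1/428 - 605*1/324 = -4713/214 - 605/324 = -828241/34668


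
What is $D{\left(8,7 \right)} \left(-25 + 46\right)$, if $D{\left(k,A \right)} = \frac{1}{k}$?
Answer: $\frac{21}{8} \approx 2.625$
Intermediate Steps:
$D{\left(8,7 \right)} \left(-25 + 46\right) = \frac{-25 + 46}{8} = \frac{1}{8} \cdot 21 = \frac{21}{8}$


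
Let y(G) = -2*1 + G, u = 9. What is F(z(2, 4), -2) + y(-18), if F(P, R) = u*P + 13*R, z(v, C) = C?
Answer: -10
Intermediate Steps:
y(G) = -2 + G
F(P, R) = 9*P + 13*R
F(z(2, 4), -2) + y(-18) = (9*4 + 13*(-2)) + (-2 - 18) = (36 - 26) - 20 = 10 - 20 = -10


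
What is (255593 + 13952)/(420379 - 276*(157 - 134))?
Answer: 269545/414031 ≈ 0.65103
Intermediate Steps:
(255593 + 13952)/(420379 - 276*(157 - 134)) = 269545/(420379 - 276*23) = 269545/(420379 - 6348) = 269545/414031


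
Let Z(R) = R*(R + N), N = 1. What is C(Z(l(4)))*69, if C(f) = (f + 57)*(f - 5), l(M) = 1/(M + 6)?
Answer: -192694851/10000 ≈ -19270.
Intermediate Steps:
l(M) = 1/(6 + M)
Z(R) = R*(1 + R) (Z(R) = R*(R + 1) = R*(1 + R))
C(f) = (-5 + f)*(57 + f) (C(f) = (57 + f)*(-5 + f) = (-5 + f)*(57 + f))
C(Z(l(4)))*69 = (-285 + ((1 + 1/(6 + 4))/(6 + 4))² + 52*((1 + 1/(6 + 4))/(6 + 4)))*69 = (-285 + ((1 + 1/10)/10)² + 52*((1 + 1/10)/10))*69 = (-285 + ((1 + ⅒)/10)² + 52*((1 + ⅒)/10))*69 = (-285 + ((⅒)*(11/10))² + 52*((⅒)*(11/10)))*69 = (-285 + (11/100)² + 52*(11/100))*69 = (-285 + 121/10000 + 143/25)*69 = -2792679/10000*69 = -192694851/10000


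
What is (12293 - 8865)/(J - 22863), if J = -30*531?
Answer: -3428/38793 ≈ -0.088367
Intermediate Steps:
J = -15930
(12293 - 8865)/(J - 22863) = (12293 - 8865)/(-15930 - 22863) = 3428/(-38793) = 3428*(-1/38793) = -3428/38793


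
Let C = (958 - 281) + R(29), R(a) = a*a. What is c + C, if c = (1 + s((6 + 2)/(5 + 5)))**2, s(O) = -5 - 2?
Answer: 1554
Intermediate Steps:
R(a) = a**2
s(O) = -7
c = 36 (c = (1 - 7)**2 = (-6)**2 = 36)
C = 1518 (C = (958 - 281) + 29**2 = 677 + 841 = 1518)
c + C = 36 + 1518 = 1554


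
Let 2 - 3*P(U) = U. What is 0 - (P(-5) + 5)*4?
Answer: -88/3 ≈ -29.333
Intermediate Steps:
P(U) = 2/3 - U/3
0 - (P(-5) + 5)*4 = 0 - ((2/3 - 1/3*(-5)) + 5)*4 = 0 - ((2/3 + 5/3) + 5)*4 = 0 - (7/3 + 5)*4 = 0 - 22*4/3 = 0 - 1*88/3 = 0 - 88/3 = -88/3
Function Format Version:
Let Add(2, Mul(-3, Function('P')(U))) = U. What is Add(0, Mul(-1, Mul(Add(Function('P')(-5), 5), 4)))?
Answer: Rational(-88, 3) ≈ -29.333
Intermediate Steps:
Function('P')(U) = Add(Rational(2, 3), Mul(Rational(-1, 3), U))
Add(0, Mul(-1, Mul(Add(Function('P')(-5), 5), 4))) = Add(0, Mul(-1, Mul(Add(Add(Rational(2, 3), Mul(Rational(-1, 3), -5)), 5), 4))) = Add(0, Mul(-1, Mul(Add(Add(Rational(2, 3), Rational(5, 3)), 5), 4))) = Add(0, Mul(-1, Mul(Add(Rational(7, 3), 5), 4))) = Add(0, Mul(-1, Mul(Rational(22, 3), 4))) = Add(0, Mul(-1, Rational(88, 3))) = Add(0, Rational(-88, 3)) = Rational(-88, 3)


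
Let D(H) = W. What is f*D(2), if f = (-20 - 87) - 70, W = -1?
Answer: 177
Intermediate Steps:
D(H) = -1
f = -177 (f = -107 - 70 = -177)
f*D(2) = -177*(-1) = 177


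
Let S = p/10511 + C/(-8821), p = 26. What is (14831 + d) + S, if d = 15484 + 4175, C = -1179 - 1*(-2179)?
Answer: 3197817362536/92717531 ≈ 34490.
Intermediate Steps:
C = 1000 (C = -1179 + 2179 = 1000)
d = 19659
S = -10281654/92717531 (S = 26/10511 + 1000/(-8821) = 26*(1/10511) + 1000*(-1/8821) = 26/10511 - 1000/8821 = -10281654/92717531 ≈ -0.11089)
(14831 + d) + S = (14831 + 19659) - 10281654/92717531 = 34490 - 10281654/92717531 = 3197817362536/92717531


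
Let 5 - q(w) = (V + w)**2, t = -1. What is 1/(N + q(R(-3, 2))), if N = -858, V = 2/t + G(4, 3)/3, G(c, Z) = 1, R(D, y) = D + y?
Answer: -9/7741 ≈ -0.0011626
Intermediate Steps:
V = -5/3 (V = 2/(-1) + 1/3 = 2*(-1) + 1*(1/3) = -2 + 1/3 = -5/3 ≈ -1.6667)
q(w) = 5 - (-5/3 + w)**2
1/(N + q(R(-3, 2))) = 1/(-858 + (5 - (-5 + 3*(-3 + 2))**2/9)) = 1/(-858 + (5 - (-5 + 3*(-1))**2/9)) = 1/(-858 + (5 - (-5 - 3)**2/9)) = 1/(-858 + (5 - 1/9*(-8)**2)) = 1/(-858 + (5 - 1/9*64)) = 1/(-858 + (5 - 64/9)) = 1/(-858 - 19/9) = 1/(-7741/9) = -9/7741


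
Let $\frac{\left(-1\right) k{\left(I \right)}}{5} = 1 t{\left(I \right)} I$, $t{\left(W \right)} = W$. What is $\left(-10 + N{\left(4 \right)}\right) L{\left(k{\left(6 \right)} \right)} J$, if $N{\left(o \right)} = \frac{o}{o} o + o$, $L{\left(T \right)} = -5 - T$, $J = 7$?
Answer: $-2450$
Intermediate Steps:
$k{\left(I \right)} = - 5 I^{2}$ ($k{\left(I \right)} = - 5 \cdot 1 I I = - 5 I I = - 5 I^{2}$)
$N{\left(o \right)} = 2 o$ ($N{\left(o \right)} = 1 o + o = o + o = 2 o$)
$\left(-10 + N{\left(4 \right)}\right) L{\left(k{\left(6 \right)} \right)} J = \left(-10 + 2 \cdot 4\right) \left(-5 - - 5 \cdot 6^{2}\right) 7 = \left(-10 + 8\right) \left(-5 - \left(-5\right) 36\right) 7 = - 2 \left(-5 - -180\right) 7 = - 2 \left(-5 + 180\right) 7 = \left(-2\right) 175 \cdot 7 = \left(-350\right) 7 = -2450$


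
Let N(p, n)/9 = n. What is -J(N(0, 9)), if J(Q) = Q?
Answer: -81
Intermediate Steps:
N(p, n) = 9*n
-J(N(0, 9)) = -9*9 = -1*81 = -81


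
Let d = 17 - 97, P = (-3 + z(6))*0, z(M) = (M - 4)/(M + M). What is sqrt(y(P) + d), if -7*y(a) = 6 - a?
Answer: I*sqrt(3962)/7 ≈ 8.9921*I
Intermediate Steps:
z(M) = (-4 + M)/(2*M) (z(M) = (-4 + M)/((2*M)) = (-4 + M)*(1/(2*M)) = (-4 + M)/(2*M))
P = 0 (P = (-3 + (1/2)*(-4 + 6)/6)*0 = (-3 + (1/2)*(1/6)*2)*0 = (-3 + 1/6)*0 = -17/6*0 = 0)
y(a) = -6/7 + a/7 (y(a) = -(6 - a)/7 = -6/7 + a/7)
d = -80
sqrt(y(P) + d) = sqrt((-6/7 + (1/7)*0) - 80) = sqrt((-6/7 + 0) - 80) = sqrt(-6/7 - 80) = sqrt(-566/7) = I*sqrt(3962)/7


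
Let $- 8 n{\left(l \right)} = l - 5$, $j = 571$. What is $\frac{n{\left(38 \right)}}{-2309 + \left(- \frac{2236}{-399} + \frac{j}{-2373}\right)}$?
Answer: $\frac{1487871}{830912512} \approx 0.0017906$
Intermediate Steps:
$n{\left(l \right)} = \frac{5}{8} - \frac{l}{8}$ ($n{\left(l \right)} = - \frac{l - 5}{8} = - \frac{-5 + l}{8} = \frac{5}{8} - \frac{l}{8}$)
$\frac{n{\left(38 \right)}}{-2309 + \left(- \frac{2236}{-399} + \frac{j}{-2373}\right)} = \frac{\frac{5}{8} - \frac{19}{4}}{-2309 + \left(- \frac{2236}{-399} + \frac{571}{-2373}\right)} = \frac{\frac{5}{8} - \frac{19}{4}}{-2309 + \left(\left(-2236\right) \left(- \frac{1}{399}\right) + 571 \left(- \frac{1}{2373}\right)\right)} = - \frac{33}{8 \left(-2309 + \left(\frac{2236}{399} - \frac{571}{2373}\right)\right)} = - \frac{33}{8 \left(-2309 + \frac{241819}{45087}\right)} = - \frac{33}{8 \left(- \frac{103864064}{45087}\right)} = \left(- \frac{33}{8}\right) \left(- \frac{45087}{103864064}\right) = \frac{1487871}{830912512}$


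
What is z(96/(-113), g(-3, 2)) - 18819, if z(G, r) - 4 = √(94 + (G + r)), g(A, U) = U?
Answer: -18815 + 16*√4746/113 ≈ -18805.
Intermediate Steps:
z(G, r) = 4 + √(94 + G + r) (z(G, r) = 4 + √(94 + (G + r)) = 4 + √(94 + G + r))
z(96/(-113), g(-3, 2)) - 18819 = (4 + √(94 + 96/(-113) + 2)) - 18819 = (4 + √(94 + 96*(-1/113) + 2)) - 18819 = (4 + √(94 - 96/113 + 2)) - 18819 = (4 + √(10752/113)) - 18819 = (4 + 16*√4746/113) - 18819 = -18815 + 16*√4746/113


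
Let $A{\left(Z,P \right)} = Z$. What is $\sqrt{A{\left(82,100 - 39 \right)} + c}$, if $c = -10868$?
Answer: $i \sqrt{10786} \approx 103.86 i$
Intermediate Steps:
$\sqrt{A{\left(82,100 - 39 \right)} + c} = \sqrt{82 - 10868} = \sqrt{-10786} = i \sqrt{10786}$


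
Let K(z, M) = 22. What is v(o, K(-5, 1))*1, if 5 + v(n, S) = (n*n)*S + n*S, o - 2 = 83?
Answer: 160815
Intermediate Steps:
o = 85 (o = 2 + 83 = 85)
v(n, S) = -5 + S*n + S*n**2 (v(n, S) = -5 + ((n*n)*S + n*S) = -5 + (n**2*S + S*n) = -5 + (S*n**2 + S*n) = -5 + (S*n + S*n**2) = -5 + S*n + S*n**2)
v(o, K(-5, 1))*1 = (-5 + 22*85 + 22*85**2)*1 = (-5 + 1870 + 22*7225)*1 = (-5 + 1870 + 158950)*1 = 160815*1 = 160815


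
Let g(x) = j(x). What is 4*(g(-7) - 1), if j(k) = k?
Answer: -32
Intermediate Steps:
g(x) = x
4*(g(-7) - 1) = 4*(-7 - 1) = 4*(-8) = -32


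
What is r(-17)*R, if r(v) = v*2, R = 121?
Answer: -4114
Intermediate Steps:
r(v) = 2*v
r(-17)*R = (2*(-17))*121 = -34*121 = -4114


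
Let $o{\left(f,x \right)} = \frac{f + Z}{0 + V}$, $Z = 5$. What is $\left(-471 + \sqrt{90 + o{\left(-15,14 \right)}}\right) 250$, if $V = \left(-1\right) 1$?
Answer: $-115250$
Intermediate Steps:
$V = -1$
$o{\left(f,x \right)} = -5 - f$ ($o{\left(f,x \right)} = \frac{f + 5}{0 - 1} = \frac{5 + f}{-1} = \left(5 + f\right) \left(-1\right) = -5 - f$)
$\left(-471 + \sqrt{90 + o{\left(-15,14 \right)}}\right) 250 = \left(-471 + \sqrt{90 - -10}\right) 250 = \left(-471 + \sqrt{90 + \left(-5 + 15\right)}\right) 250 = \left(-471 + \sqrt{90 + 10}\right) 250 = \left(-471 + \sqrt{100}\right) 250 = \left(-471 + 10\right) 250 = \left(-461\right) 250 = -115250$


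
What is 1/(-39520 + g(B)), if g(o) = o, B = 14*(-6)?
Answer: -1/39604 ≈ -2.5250e-5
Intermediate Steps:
B = -84
1/(-39520 + g(B)) = 1/(-39520 - 84) = 1/(-39604) = -1/39604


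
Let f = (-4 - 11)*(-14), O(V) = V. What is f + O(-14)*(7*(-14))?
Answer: 1582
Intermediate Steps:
f = 210 (f = -15*(-14) = 210)
f + O(-14)*(7*(-14)) = 210 - 98*(-14) = 210 - 14*(-98) = 210 + 1372 = 1582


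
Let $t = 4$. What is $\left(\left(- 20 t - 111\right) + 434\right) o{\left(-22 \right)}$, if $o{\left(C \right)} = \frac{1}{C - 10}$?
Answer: $- \frac{243}{32} \approx -7.5938$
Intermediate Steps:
$o{\left(C \right)} = \frac{1}{-10 + C}$
$\left(\left(- 20 t - 111\right) + 434\right) o{\left(-22 \right)} = \frac{\left(\left(-20\right) 4 - 111\right) + 434}{-10 - 22} = \frac{\left(-80 - 111\right) + 434}{-32} = \left(-191 + 434\right) \left(- \frac{1}{32}\right) = 243 \left(- \frac{1}{32}\right) = - \frac{243}{32}$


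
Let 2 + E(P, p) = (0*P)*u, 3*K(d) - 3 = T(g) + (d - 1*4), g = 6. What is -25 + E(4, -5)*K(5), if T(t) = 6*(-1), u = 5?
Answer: -71/3 ≈ -23.667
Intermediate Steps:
T(t) = -6
K(d) = -7/3 + d/3 (K(d) = 1 + (-6 + (d - 1*4))/3 = 1 + (-6 + (d - 4))/3 = 1 + (-6 + (-4 + d))/3 = 1 + (-10 + d)/3 = 1 + (-10/3 + d/3) = -7/3 + d/3)
E(P, p) = -2 (E(P, p) = -2 + (0*P)*5 = -2 + 0*5 = -2 + 0 = -2)
-25 + E(4, -5)*K(5) = -25 - 2*(-7/3 + (⅓)*5) = -25 - 2*(-7/3 + 5/3) = -25 - 2*(-⅔) = -25 + 4/3 = -71/3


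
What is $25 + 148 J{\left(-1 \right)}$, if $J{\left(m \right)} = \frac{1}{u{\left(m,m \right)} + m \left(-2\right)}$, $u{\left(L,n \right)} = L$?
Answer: $173$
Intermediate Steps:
$J{\left(m \right)} = - \frac{1}{m}$ ($J{\left(m \right)} = \frac{1}{m + m \left(-2\right)} = \frac{1}{m - 2 m} = \frac{1}{\left(-1\right) m} = - \frac{1}{m}$)
$25 + 148 J{\left(-1 \right)} = 25 + 148 \left(- \frac{1}{-1}\right) = 25 + 148 \left(\left(-1\right) \left(-1\right)\right) = 25 + 148 \cdot 1 = 25 + 148 = 173$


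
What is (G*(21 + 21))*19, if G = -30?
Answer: -23940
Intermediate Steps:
(G*(21 + 21))*19 = -30*(21 + 21)*19 = -30*42*19 = -1260*19 = -23940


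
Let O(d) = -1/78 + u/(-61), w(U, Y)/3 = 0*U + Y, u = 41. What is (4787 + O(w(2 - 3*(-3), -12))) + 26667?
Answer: 149654873/4758 ≈ 31453.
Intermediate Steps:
w(U, Y) = 3*Y (w(U, Y) = 3*(0*U + Y) = 3*(0 + Y) = 3*Y)
O(d) = -3259/4758 (O(d) = -1/78 + 41/(-61) = -1*1/78 + 41*(-1/61) = -1/78 - 41/61 = -3259/4758)
(4787 + O(w(2 - 3*(-3), -12))) + 26667 = (4787 - 3259/4758) + 26667 = 22773287/4758 + 26667 = 149654873/4758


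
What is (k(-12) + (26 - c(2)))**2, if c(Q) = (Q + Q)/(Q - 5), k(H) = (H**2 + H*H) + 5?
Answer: 923521/9 ≈ 1.0261e+5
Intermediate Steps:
k(H) = 5 + 2*H**2 (k(H) = (H**2 + H**2) + 5 = 2*H**2 + 5 = 5 + 2*H**2)
c(Q) = 2*Q/(-5 + Q) (c(Q) = (2*Q)/(-5 + Q) = 2*Q/(-5 + Q))
(k(-12) + (26 - c(2)))**2 = ((5 + 2*(-12)**2) + (26 - 2*2/(-5 + 2)))**2 = ((5 + 2*144) + (26 - 2*2/(-3)))**2 = ((5 + 288) + (26 - 2*2*(-1)/3))**2 = (293 + (26 - 1*(-4/3)))**2 = (293 + (26 + 4/3))**2 = (293 + 82/3)**2 = (961/3)**2 = 923521/9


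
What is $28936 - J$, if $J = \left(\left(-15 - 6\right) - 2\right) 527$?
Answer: $41057$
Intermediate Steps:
$J = -12121$ ($J = \left(-21 - 2\right) 527 = \left(-23\right) 527 = -12121$)
$28936 - J = 28936 - -12121 = 28936 + 12121 = 41057$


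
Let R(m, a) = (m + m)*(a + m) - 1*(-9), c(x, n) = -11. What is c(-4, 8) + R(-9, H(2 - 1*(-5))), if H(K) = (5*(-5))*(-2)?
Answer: -740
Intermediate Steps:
H(K) = 50 (H(K) = -25*(-2) = 50)
R(m, a) = 9 + 2*m*(a + m) (R(m, a) = (2*m)*(a + m) + 9 = 2*m*(a + m) + 9 = 9 + 2*m*(a + m))
c(-4, 8) + R(-9, H(2 - 1*(-5))) = -11 + (9 + 2*(-9)² + 2*50*(-9)) = -11 + (9 + 2*81 - 900) = -11 + (9 + 162 - 900) = -11 - 729 = -740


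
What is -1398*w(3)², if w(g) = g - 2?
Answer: -1398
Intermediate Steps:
w(g) = -2 + g
-1398*w(3)² = -1398*(-2 + 3)² = -1398*1² = -1398*1 = -1398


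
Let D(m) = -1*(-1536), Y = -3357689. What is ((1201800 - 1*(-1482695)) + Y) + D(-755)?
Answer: -671658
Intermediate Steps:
D(m) = 1536
((1201800 - 1*(-1482695)) + Y) + D(-755) = ((1201800 - 1*(-1482695)) - 3357689) + 1536 = ((1201800 + 1482695) - 3357689) + 1536 = (2684495 - 3357689) + 1536 = -673194 + 1536 = -671658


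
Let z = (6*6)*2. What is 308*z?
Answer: 22176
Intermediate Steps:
z = 72 (z = 36*2 = 72)
308*z = 308*72 = 22176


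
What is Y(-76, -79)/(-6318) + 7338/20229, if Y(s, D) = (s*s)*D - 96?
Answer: 1546479514/21301137 ≈ 72.601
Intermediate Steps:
Y(s, D) = -96 + D*s² (Y(s, D) = s²*D - 96 = D*s² - 96 = -96 + D*s²)
Y(-76, -79)/(-6318) + 7338/20229 = (-96 - 79*(-76)²)/(-6318) + 7338/20229 = (-96 - 79*5776)*(-1/6318) + 7338*(1/20229) = (-96 - 456304)*(-1/6318) + 2446/6743 = -456400*(-1/6318) + 2446/6743 = 228200/3159 + 2446/6743 = 1546479514/21301137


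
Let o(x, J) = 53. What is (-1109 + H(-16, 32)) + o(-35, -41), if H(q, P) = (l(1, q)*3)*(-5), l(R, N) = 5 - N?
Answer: -1371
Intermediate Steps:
H(q, P) = -75 + 15*q (H(q, P) = ((5 - q)*3)*(-5) = (15 - 3*q)*(-5) = -75 + 15*q)
(-1109 + H(-16, 32)) + o(-35, -41) = (-1109 + (-75 + 15*(-16))) + 53 = (-1109 + (-75 - 240)) + 53 = (-1109 - 315) + 53 = -1424 + 53 = -1371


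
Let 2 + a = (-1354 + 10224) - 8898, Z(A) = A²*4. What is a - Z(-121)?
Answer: -58594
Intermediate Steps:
Z(A) = 4*A²
a = -30 (a = -2 + ((-1354 + 10224) - 8898) = -2 + (8870 - 8898) = -2 - 28 = -30)
a - Z(-121) = -30 - 4*(-121)² = -30 - 4*14641 = -30 - 1*58564 = -30 - 58564 = -58594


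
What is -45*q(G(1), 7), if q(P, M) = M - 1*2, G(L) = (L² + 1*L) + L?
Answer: -225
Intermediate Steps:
G(L) = L² + 2*L (G(L) = (L² + L) + L = (L + L²) + L = L² + 2*L)
q(P, M) = -2 + M (q(P, M) = M - 2 = -2 + M)
-45*q(G(1), 7) = -45*(-2 + 7) = -45*5 = -225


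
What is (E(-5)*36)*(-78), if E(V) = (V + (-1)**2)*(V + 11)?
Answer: 67392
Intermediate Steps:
E(V) = (1 + V)*(11 + V) (E(V) = (V + 1)*(11 + V) = (1 + V)*(11 + V))
(E(-5)*36)*(-78) = ((11 + (-5)**2 + 12*(-5))*36)*(-78) = ((11 + 25 - 60)*36)*(-78) = -24*36*(-78) = -864*(-78) = 67392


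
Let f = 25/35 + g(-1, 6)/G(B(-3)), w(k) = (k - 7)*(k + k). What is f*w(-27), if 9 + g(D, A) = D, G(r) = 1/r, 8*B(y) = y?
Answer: 57375/7 ≈ 8196.4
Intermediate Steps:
B(y) = y/8
w(k) = 2*k*(-7 + k) (w(k) = (-7 + k)*(2*k) = 2*k*(-7 + k))
G(r) = 1/r
g(D, A) = -9 + D
f = 125/28 (f = 25/35 + (-9 - 1)/(1/((⅛)*(-3))) = 25*(1/35) - 10/(1/(-3/8)) = 5/7 - 10/(-8/3) = 5/7 - 10*(-3/8) = 5/7 + 15/4 = 125/28 ≈ 4.4643)
f*w(-27) = 125*(2*(-27)*(-7 - 27))/28 = 125*(2*(-27)*(-34))/28 = (125/28)*1836 = 57375/7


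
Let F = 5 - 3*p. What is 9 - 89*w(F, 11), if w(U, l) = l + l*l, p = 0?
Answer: -11739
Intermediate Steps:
F = 5 (F = 5 - 3*0 = 5 + 0 = 5)
w(U, l) = l + l²
9 - 89*w(F, 11) = 9 - 979*(1 + 11) = 9 - 979*12 = 9 - 89*132 = 9 - 11748 = -11739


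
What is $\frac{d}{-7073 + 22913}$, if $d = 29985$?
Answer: $\frac{1999}{1056} \approx 1.893$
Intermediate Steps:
$\frac{d}{-7073 + 22913} = \frac{29985}{-7073 + 22913} = \frac{29985}{15840} = 29985 \cdot \frac{1}{15840} = \frac{1999}{1056}$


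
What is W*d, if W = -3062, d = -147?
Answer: 450114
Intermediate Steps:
W*d = -3062*(-147) = 450114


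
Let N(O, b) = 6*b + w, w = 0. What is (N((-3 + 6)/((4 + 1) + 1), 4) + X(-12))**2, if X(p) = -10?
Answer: 196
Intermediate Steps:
N(O, b) = 6*b (N(O, b) = 6*b + 0 = 6*b)
(N((-3 + 6)/((4 + 1) + 1), 4) + X(-12))**2 = (6*4 - 10)**2 = (24 - 10)**2 = 14**2 = 196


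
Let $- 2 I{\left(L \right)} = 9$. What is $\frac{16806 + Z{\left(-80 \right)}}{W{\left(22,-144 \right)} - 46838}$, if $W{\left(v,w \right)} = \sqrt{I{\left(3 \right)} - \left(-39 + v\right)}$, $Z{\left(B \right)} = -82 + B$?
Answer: $- \frac{1559143344}{4387596463} - \frac{83220 \sqrt{2}}{4387596463} \approx -0.35538$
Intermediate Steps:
$I{\left(L \right)} = - \frac{9}{2}$ ($I{\left(L \right)} = \left(- \frac{1}{2}\right) 9 = - \frac{9}{2}$)
$W{\left(v,w \right)} = \sqrt{\frac{69}{2} - v}$ ($W{\left(v,w \right)} = \sqrt{- \frac{9}{2} - \left(-39 + v\right)} = \sqrt{\frac{69}{2} - v}$)
$\frac{16806 + Z{\left(-80 \right)}}{W{\left(22,-144 \right)} - 46838} = \frac{16806 - 162}{\frac{\sqrt{138 - 88}}{2} - 46838} = \frac{16644}{\frac{\sqrt{50}}{2} - 46838} = \frac{16644}{\frac{5 \sqrt{2}}{2} - 46838} = \frac{16644}{-46838 + \frac{5 \sqrt{2}}{2}}$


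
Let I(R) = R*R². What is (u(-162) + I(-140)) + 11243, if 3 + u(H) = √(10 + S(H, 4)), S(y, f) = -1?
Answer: -2732757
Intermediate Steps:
I(R) = R³
u(H) = 0 (u(H) = -3 + √(10 - 1) = -3 + √9 = -3 + 3 = 0)
(u(-162) + I(-140)) + 11243 = (0 + (-140)³) + 11243 = (0 - 2744000) + 11243 = -2744000 + 11243 = -2732757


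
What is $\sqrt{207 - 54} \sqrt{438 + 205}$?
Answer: $3 \sqrt{10931} \approx 313.65$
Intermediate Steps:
$\sqrt{207 - 54} \sqrt{438 + 205} = \sqrt{153} \sqrt{643} = 3 \sqrt{17} \sqrt{643} = 3 \sqrt{10931}$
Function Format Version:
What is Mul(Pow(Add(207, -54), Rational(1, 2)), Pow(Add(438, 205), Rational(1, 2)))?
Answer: Mul(3, Pow(10931, Rational(1, 2))) ≈ 313.65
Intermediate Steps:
Mul(Pow(Add(207, -54), Rational(1, 2)), Pow(Add(438, 205), Rational(1, 2))) = Mul(Pow(153, Rational(1, 2)), Pow(643, Rational(1, 2))) = Mul(Mul(3, Pow(17, Rational(1, 2))), Pow(643, Rational(1, 2))) = Mul(3, Pow(10931, Rational(1, 2)))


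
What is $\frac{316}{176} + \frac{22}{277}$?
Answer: $\frac{22851}{12188} \approx 1.8749$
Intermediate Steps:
$\frac{316}{176} + \frac{22}{277} = 316 \cdot \frac{1}{176} + 22 \cdot \frac{1}{277} = \frac{79}{44} + \frac{22}{277} = \frac{22851}{12188}$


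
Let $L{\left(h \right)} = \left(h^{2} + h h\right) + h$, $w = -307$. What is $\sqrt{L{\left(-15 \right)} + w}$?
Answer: $8 \sqrt{2} \approx 11.314$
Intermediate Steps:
$L{\left(h \right)} = h + 2 h^{2}$ ($L{\left(h \right)} = \left(h^{2} + h^{2}\right) + h = 2 h^{2} + h = h + 2 h^{2}$)
$\sqrt{L{\left(-15 \right)} + w} = \sqrt{- 15 \left(1 + 2 \left(-15\right)\right) - 307} = \sqrt{- 15 \left(1 - 30\right) - 307} = \sqrt{\left(-15\right) \left(-29\right) - 307} = \sqrt{435 - 307} = \sqrt{128} = 8 \sqrt{2}$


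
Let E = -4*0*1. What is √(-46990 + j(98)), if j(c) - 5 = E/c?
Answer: I*√46985 ≈ 216.76*I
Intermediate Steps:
E = 0 (E = 0*1 = 0)
j(c) = 5 (j(c) = 5 + 0/c = 5 + 0 = 5)
√(-46990 + j(98)) = √(-46990 + 5) = √(-46985) = I*√46985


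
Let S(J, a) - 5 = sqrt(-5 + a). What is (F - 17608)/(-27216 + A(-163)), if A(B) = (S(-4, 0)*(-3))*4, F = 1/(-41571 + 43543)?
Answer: 26308440725/40753620192 - 11574325*I*sqrt(5)/40753620192 ≈ 0.64555 - 0.00063506*I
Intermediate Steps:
S(J, a) = 5 + sqrt(-5 + a)
F = 1/1972 ≈ 0.00050710
A(B) = -60 - 12*I*sqrt(5) (A(B) = ((5 + sqrt(-5 + 0))*(-3))*4 = ((5 + sqrt(-5))*(-3))*4 = ((5 + I*sqrt(5))*(-3))*4 = (-15 - 3*I*sqrt(5))*4 = -60 - 12*I*sqrt(5))
(F - 17608)/(-27216 + A(-163)) = (1/1972 - 17608)/(-27216 + (-60 - 12*I*sqrt(5))) = -34722975/(1972*(-27276 - 12*I*sqrt(5)))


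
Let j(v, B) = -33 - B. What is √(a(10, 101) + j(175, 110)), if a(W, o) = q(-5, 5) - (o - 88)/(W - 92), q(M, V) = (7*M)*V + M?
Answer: I*√2170786/82 ≈ 17.968*I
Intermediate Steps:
q(M, V) = M + 7*M*V (q(M, V) = 7*M*V + M = M + 7*M*V)
a(W, o) = -180 - (-88 + o)/(-92 + W) (a(W, o) = -5*(1 + 7*5) - (o - 88)/(W - 92) = -5*(1 + 35) - (-88 + o)/(-92 + W) = -5*36 - (-88 + o)/(-92 + W) = -180 - (-88 + o)/(-92 + W))
√(a(10, 101) + j(175, 110)) = √((16648 - 1*101 - 180*10)/(-92 + 10) + (-33 - 1*110)) = √((16648 - 101 - 1800)/(-82) + (-33 - 110)) = √(-1/82*14747 - 143) = √(-14747/82 - 143) = √(-26473/82) = I*√2170786/82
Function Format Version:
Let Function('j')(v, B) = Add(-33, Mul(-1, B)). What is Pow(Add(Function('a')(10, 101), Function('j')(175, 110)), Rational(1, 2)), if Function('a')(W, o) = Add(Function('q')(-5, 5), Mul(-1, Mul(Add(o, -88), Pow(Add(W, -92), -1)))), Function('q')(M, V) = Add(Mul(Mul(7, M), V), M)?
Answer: Mul(Rational(1, 82), I, Pow(2170786, Rational(1, 2))) ≈ Mul(17.968, I)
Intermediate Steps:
Function('q')(M, V) = Add(M, Mul(7, M, V)) (Function('q')(M, V) = Add(Mul(7, M, V), M) = Add(M, Mul(7, M, V)))
Function('a')(W, o) = Add(-180, Mul(-1, Pow(Add(-92, W), -1), Add(-88, o))) (Function('a')(W, o) = Add(Mul(-5, Add(1, Mul(7, 5))), Mul(-1, Mul(Add(o, -88), Pow(Add(W, -92), -1)))) = Add(Mul(-5, Add(1, 35)), Mul(-1, Mul(Add(-88, o), Pow(Add(-92, W), -1)))) = Add(Mul(-5, 36), Mul(-1, Mul(Pow(Add(-92, W), -1), Add(-88, o)))) = Add(-180, Mul(-1, Pow(Add(-92, W), -1), Add(-88, o))))
Pow(Add(Function('a')(10, 101), Function('j')(175, 110)), Rational(1, 2)) = Pow(Add(Mul(Pow(Add(-92, 10), -1), Add(16648, Mul(-1, 101), Mul(-180, 10))), Add(-33, Mul(-1, 110))), Rational(1, 2)) = Pow(Add(Mul(Pow(-82, -1), Add(16648, -101, -1800)), Add(-33, -110)), Rational(1, 2)) = Pow(Add(Mul(Rational(-1, 82), 14747), -143), Rational(1, 2)) = Pow(Add(Rational(-14747, 82), -143), Rational(1, 2)) = Pow(Rational(-26473, 82), Rational(1, 2)) = Mul(Rational(1, 82), I, Pow(2170786, Rational(1, 2)))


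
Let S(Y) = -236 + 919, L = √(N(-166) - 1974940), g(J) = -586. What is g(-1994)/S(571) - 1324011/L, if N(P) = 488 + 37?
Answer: -586/683 + 1324011*I*√1974415/1974415 ≈ -0.85798 + 942.26*I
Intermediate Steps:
N(P) = 525
L = I*√1974415 (L = √(525 - 1974940) = √(-1974415) = I*√1974415 ≈ 1405.1*I)
S(Y) = 683
g(-1994)/S(571) - 1324011/L = -586/683 - 1324011*(-I*√1974415/1974415) = -586*1/683 - (-1324011)*I*√1974415/1974415 = -586/683 + 1324011*I*√1974415/1974415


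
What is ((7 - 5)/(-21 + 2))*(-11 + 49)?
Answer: -4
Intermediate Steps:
((7 - 5)/(-21 + 2))*(-11 + 49) = (2/(-19))*38 = (2*(-1/19))*38 = -2/19*38 = -4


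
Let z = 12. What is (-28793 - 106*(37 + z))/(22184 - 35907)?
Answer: 33987/13723 ≈ 2.4766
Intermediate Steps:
(-28793 - 106*(37 + z))/(22184 - 35907) = (-28793 - 106*(37 + 12))/(22184 - 35907) = (-28793 - 106*49)/(-13723) = (-28793 - 5194)*(-1/13723) = -33987*(-1/13723) = 33987/13723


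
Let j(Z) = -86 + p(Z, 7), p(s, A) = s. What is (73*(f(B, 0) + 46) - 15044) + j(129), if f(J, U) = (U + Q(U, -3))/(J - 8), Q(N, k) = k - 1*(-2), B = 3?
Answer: -58142/5 ≈ -11628.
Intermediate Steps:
j(Z) = -86 + Z
Q(N, k) = 2 + k (Q(N, k) = k + 2 = 2 + k)
f(J, U) = (-1 + U)/(-8 + J) (f(J, U) = (U + (2 - 3))/(J - 8) = (U - 1)/(-8 + J) = (-1 + U)/(-8 + J))
(73*(f(B, 0) + 46) - 15044) + j(129) = (73*((-1 + 0)/(-8 + 3) + 46) - 15044) + (-86 + 129) = (73*(-1/(-5) + 46) - 15044) + 43 = (73*(-⅕*(-1) + 46) - 15044) + 43 = (73*(⅕ + 46) - 15044) + 43 = (73*(231/5) - 15044) + 43 = (16863/5 - 15044) + 43 = -58357/5 + 43 = -58142/5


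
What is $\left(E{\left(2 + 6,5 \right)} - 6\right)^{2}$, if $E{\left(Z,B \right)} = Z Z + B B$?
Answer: $6889$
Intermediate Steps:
$E{\left(Z,B \right)} = B^{2} + Z^{2}$ ($E{\left(Z,B \right)} = Z^{2} + B^{2} = B^{2} + Z^{2}$)
$\left(E{\left(2 + 6,5 \right)} - 6\right)^{2} = \left(\left(5^{2} + \left(2 + 6\right)^{2}\right) - 6\right)^{2} = \left(\left(25 + 8^{2}\right) - 6\right)^{2} = \left(\left(25 + 64\right) - 6\right)^{2} = \left(89 - 6\right)^{2} = 83^{2} = 6889$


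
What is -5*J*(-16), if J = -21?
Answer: -1680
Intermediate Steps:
-5*J*(-16) = -5*(-21)*(-16) = 105*(-16) = -1680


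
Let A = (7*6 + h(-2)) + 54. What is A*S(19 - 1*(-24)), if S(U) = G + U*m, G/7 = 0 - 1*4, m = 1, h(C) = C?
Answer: 1410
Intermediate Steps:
G = -28 (G = 7*(0 - 1*4) = 7*(0 - 4) = 7*(-4) = -28)
A = 94 (A = (7*6 - 2) + 54 = (42 - 2) + 54 = 40 + 54 = 94)
S(U) = -28 + U (S(U) = -28 + U*1 = -28 + U)
A*S(19 - 1*(-24)) = 94*(-28 + (19 - 1*(-24))) = 94*(-28 + (19 + 24)) = 94*(-28 + 43) = 94*15 = 1410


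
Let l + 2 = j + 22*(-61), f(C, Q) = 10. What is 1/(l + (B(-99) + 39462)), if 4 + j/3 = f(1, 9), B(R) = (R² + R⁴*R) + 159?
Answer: -1/9509852403 ≈ -1.0515e-10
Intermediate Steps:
B(R) = 159 + R² + R⁵ (B(R) = (R² + R⁵) + 159 = 159 + R² + R⁵)
j = 18 (j = -12 + 3*10 = -12 + 30 = 18)
l = -1326 (l = -2 + (18 + 22*(-61)) = -2 + (18 - 1342) = -2 - 1324 = -1326)
1/(l + (B(-99) + 39462)) = 1/(-1326 + ((159 + (-99)² + (-99)⁵) + 39462)) = 1/(-1326 + ((159 + 9801 - 9509900499) + 39462)) = 1/(-1326 + (-9509890539 + 39462)) = 1/(-1326 - 9509851077) = 1/(-9509852403) = -1/9509852403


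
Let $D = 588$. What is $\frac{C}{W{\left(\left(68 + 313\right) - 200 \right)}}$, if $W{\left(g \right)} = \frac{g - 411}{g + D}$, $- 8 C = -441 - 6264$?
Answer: $- \frac{1031229}{368} \approx -2802.3$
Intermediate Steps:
$C = \frac{6705}{8}$ ($C = - \frac{-441 - 6264}{8} = \left(- \frac{1}{8}\right) \left(-6705\right) = \frac{6705}{8} \approx 838.13$)
$W{\left(g \right)} = \frac{-411 + g}{588 + g}$ ($W{\left(g \right)} = \frac{g - 411}{g + 588} = \frac{-411 + g}{588 + g}$)
$\frac{C}{W{\left(\left(68 + 313\right) - 200 \right)}} = \frac{6705}{8 \frac{-411 + \left(\left(68 + 313\right) - 200\right)}{588 + \left(\left(68 + 313\right) - 200\right)}} = \frac{6705}{8 \frac{-411 + \left(381 - 200\right)}{588 + \left(381 - 200\right)}} = \frac{6705}{8 \frac{-411 + 181}{588 + 181}} = \frac{6705}{8 \cdot \frac{1}{769} \left(-230\right)} = \frac{6705}{8 \left(- \frac{230}{769}\right)} = \frac{6705}{8} \left(- \frac{769}{230}\right) = - \frac{1031229}{368}$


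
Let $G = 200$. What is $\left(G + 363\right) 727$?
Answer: $409301$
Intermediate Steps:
$\left(G + 363\right) 727 = \left(200 + 363\right) 727 = 563 \cdot 727 = 409301$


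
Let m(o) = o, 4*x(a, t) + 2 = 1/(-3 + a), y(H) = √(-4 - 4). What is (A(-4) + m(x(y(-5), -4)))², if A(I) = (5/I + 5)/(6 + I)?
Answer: (-7*I + 1364*√2)/(64*(I + 12*√2)) ≈ 1.7695 - 0.11071*I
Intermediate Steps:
y(H) = 2*I*√2 (y(H) = √(-8) = 2*I*√2)
A(I) = (5 + 5/I)/(6 + I)
x(a, t) = -½ + 1/(4*(-3 + a))
(A(-4) + m(x(y(-5), -4)))² = (5*(1 - 4)/(-4*(6 - 4)) + (7 - 4*I*√2)/(4*(-3 + 2*I*√2)))² = (5*(-¼)*(-3)/2 + (7 - 4*I*√2)/(4*(-3 + 2*I*√2)))² = (5*(-¼)*(½)*(-3) + (7 - 4*I*√2)/(4*(-3 + 2*I*√2)))² = (15/8 + (7 - 4*I*√2)/(4*(-3 + 2*I*√2)))²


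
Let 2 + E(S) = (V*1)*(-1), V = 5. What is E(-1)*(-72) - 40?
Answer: 464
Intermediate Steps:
E(S) = -7 (E(S) = -2 + (5*1)*(-1) = -2 + 5*(-1) = -2 - 5 = -7)
E(-1)*(-72) - 40 = -7*(-72) - 40 = 504 - 40 = 464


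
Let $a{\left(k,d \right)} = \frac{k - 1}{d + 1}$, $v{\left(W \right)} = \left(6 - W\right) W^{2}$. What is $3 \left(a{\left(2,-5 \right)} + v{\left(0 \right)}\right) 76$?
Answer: $-57$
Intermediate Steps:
$v{\left(W \right)} = W^{2} \left(6 - W\right)$
$a{\left(k,d \right)} = \frac{-1 + k}{1 + d}$
$3 \left(a{\left(2,-5 \right)} + v{\left(0 \right)}\right) 76 = 3 \left(\frac{-1 + 2}{1 - 5} + 0^{2} \left(6 - 0\right)\right) 76 = 3 \left(\frac{1}{-4} \cdot 1 + 0 \left(6 + 0\right)\right) 76 = 3 \left(\left(- \frac{1}{4}\right) 1 + 0 \cdot 6\right) 76 = 3 \left(- \frac{1}{4} + 0\right) 76 = 3 \left(- \frac{1}{4}\right) 76 = \left(- \frac{3}{4}\right) 76 = -57$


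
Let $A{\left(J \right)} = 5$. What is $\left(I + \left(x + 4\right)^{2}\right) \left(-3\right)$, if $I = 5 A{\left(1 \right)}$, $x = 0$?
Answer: $-123$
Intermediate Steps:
$I = 25$ ($I = 5 \cdot 5 = 25$)
$\left(I + \left(x + 4\right)^{2}\right) \left(-3\right) = \left(25 + \left(0 + 4\right)^{2}\right) \left(-3\right) = \left(25 + 4^{2}\right) \left(-3\right) = \left(25 + 16\right) \left(-3\right) = 41 \left(-3\right) = -123$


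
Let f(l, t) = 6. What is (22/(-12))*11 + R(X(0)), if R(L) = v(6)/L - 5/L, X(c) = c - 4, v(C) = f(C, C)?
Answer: -245/12 ≈ -20.417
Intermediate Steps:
v(C) = 6
X(c) = -4 + c
R(L) = 1/L (R(L) = 6/L - 5/L = 1/L)
(22/(-12))*11 + R(X(0)) = (22/(-12))*11 + 1/(-4 + 0) = (22*(-1/12))*11 + 1/(-4) = -11/6*11 - ¼ = -121/6 - ¼ = -245/12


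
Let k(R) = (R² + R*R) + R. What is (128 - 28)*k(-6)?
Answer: 6600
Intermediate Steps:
k(R) = R + 2*R² (k(R) = (R² + R²) + R = 2*R² + R = R + 2*R²)
(128 - 28)*k(-6) = (128 - 28)*(-6*(1 + 2*(-6))) = 100*(-6*(1 - 12)) = 100*(-6*(-11)) = 100*66 = 6600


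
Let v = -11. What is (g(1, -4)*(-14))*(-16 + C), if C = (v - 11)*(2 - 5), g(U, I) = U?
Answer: -700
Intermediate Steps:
C = 66 (C = (-11 - 11)*(2 - 5) = -22*(-3) = 66)
(g(1, -4)*(-14))*(-16 + C) = (1*(-14))*(-16 + 66) = -14*50 = -700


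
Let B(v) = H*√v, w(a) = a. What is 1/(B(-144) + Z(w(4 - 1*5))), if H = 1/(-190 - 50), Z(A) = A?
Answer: -400/401 + 20*I/401 ≈ -0.99751 + 0.049875*I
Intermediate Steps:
H = -1/240 (H = 1/(-240) = -1/240 ≈ -0.0041667)
B(v) = -√v/240
1/(B(-144) + Z(w(4 - 1*5))) = 1/(-I/20 + (4 - 1*5)) = 1/(-I/20 + (4 - 5)) = 1/(-I/20 - 1) = 1/(-1 - I/20) = 400*(-1 + I/20)/401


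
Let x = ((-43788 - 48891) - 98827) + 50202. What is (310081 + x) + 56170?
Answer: 224947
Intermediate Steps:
x = -141304 (x = (-92679 - 98827) + 50202 = -191506 + 50202 = -141304)
(310081 + x) + 56170 = (310081 - 141304) + 56170 = 168777 + 56170 = 224947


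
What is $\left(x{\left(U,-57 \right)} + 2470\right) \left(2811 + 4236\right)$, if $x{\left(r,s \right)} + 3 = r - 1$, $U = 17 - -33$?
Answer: $17730252$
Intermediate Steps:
$U = 50$ ($U = 17 + 33 = 50$)
$x{\left(r,s \right)} = -4 + r$ ($x{\left(r,s \right)} = -3 + \left(r - 1\right) = -3 + \left(-1 + r\right) = -4 + r$)
$\left(x{\left(U,-57 \right)} + 2470\right) \left(2811 + 4236\right) = \left(\left(-4 + 50\right) + 2470\right) \left(2811 + 4236\right) = \left(46 + 2470\right) 7047 = 2516 \cdot 7047 = 17730252$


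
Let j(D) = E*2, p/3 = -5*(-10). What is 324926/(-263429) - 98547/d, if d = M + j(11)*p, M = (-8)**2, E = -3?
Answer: 25688499527/220226644 ≈ 116.65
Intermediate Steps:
p = 150 (p = 3*(-5*(-10)) = 3*50 = 150)
M = 64
j(D) = -6 (j(D) = -3*2 = -6)
d = -836 (d = 64 - 6*150 = 64 - 900 = -836)
324926/(-263429) - 98547/d = 324926/(-263429) - 98547/(-836) = 324926*(-1/263429) - 98547*(-1/836) = -324926/263429 + 98547/836 = 25688499527/220226644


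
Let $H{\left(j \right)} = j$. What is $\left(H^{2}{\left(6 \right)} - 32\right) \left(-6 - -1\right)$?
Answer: $-20$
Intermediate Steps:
$\left(H^{2}{\left(6 \right)} - 32\right) \left(-6 - -1\right) = \left(6^{2} - 32\right) \left(-6 - -1\right) = \left(36 - 32\right) \left(-6 + 1\right) = 4 \left(-5\right) = -20$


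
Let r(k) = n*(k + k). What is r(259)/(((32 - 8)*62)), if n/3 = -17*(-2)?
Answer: 4403/124 ≈ 35.508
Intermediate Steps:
n = 102 (n = 3*(-17*(-2)) = 3*34 = 102)
r(k) = 204*k (r(k) = 102*(k + k) = 102*(2*k) = 204*k)
r(259)/(((32 - 8)*62)) = (204*259)/(((32 - 8)*62)) = 52836/((24*62)) = 52836/1488 = 52836*(1/1488) = 4403/124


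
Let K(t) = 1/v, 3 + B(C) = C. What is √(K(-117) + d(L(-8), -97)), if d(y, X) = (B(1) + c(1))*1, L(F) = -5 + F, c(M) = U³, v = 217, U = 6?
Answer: √10077263/217 ≈ 14.629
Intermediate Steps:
B(C) = -3 + C
c(M) = 216 (c(M) = 6³ = 216)
d(y, X) = 214 (d(y, X) = ((-3 + 1) + 216)*1 = (-2 + 216)*1 = 214*1 = 214)
K(t) = 1/217
√(K(-117) + d(L(-8), -97)) = √(1/217 + 214) = √(46439/217) = √10077263/217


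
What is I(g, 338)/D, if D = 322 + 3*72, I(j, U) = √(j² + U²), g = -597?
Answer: √470653/538 ≈ 1.2752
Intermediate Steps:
I(j, U) = √(U² + j²)
D = 538 (D = 322 + 216 = 538)
I(g, 338)/D = √(338² + (-597)²)/538 = √(114244 + 356409)*(1/538) = √470653*(1/538) = √470653/538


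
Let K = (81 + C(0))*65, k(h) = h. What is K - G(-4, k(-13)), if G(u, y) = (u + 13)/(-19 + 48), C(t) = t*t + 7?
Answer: 165871/29 ≈ 5719.7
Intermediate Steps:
C(t) = 7 + t² (C(t) = t² + 7 = 7 + t²)
G(u, y) = 13/29 + u/29 (G(u, y) = (13 + u)/29 = (13 + u)*(1/29) = 13/29 + u/29)
K = 5720 (K = (81 + (7 + 0²))*65 = (81 + (7 + 0))*65 = (81 + 7)*65 = 88*65 = 5720)
K - G(-4, k(-13)) = 5720 - (13/29 + (1/29)*(-4)) = 5720 - (13/29 - 4/29) = 5720 - 1*9/29 = 5720 - 9/29 = 165871/29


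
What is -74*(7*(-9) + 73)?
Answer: -740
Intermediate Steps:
-74*(7*(-9) + 73) = -74*(-63 + 73) = -74*10 = -740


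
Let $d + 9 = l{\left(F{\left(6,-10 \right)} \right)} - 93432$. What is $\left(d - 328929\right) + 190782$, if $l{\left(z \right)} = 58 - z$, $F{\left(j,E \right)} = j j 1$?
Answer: $-231566$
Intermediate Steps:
$F{\left(j,E \right)} = j^{2}$ ($F{\left(j,E \right)} = j^{2} \cdot 1 = j^{2}$)
$d = -93419$ ($d = -9 + \left(\left(58 - 6^{2}\right) - 93432\right) = -9 + \left(\left(58 - 36\right) - 93432\right) = -9 + \left(22 - 93432\right) = -9 - 93410 = -93419$)
$\left(d - 328929\right) + 190782 = \left(-93419 - 328929\right) + 190782 = -422348 + 190782 = -231566$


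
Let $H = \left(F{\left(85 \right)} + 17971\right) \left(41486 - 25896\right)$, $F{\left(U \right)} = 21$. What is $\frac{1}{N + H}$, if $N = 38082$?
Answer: $\frac{1}{280533362} \approx 3.5646 \cdot 10^{-9}$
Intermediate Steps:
$H = 280495280$ ($H = \left(21 + 17971\right) \left(41486 - 25896\right) = 17992 \cdot 15590 = 280495280$)
$\frac{1}{N + H} = \frac{1}{38082 + 280495280} = \frac{1}{280533362}$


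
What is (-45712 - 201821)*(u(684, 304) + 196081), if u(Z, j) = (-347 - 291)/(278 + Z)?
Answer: -1795845098322/37 ≈ -4.8536e+10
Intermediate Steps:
u(Z, j) = -638/(278 + Z)
(-45712 - 201821)*(u(684, 304) + 196081) = (-45712 - 201821)*(-638/(278 + 684) + 196081) = -247533*(-638/962 + 196081) = -247533*(-638*1/962 + 196081) = -247533*(-319/481 + 196081) = -247533*94314642/481 = -1795845098322/37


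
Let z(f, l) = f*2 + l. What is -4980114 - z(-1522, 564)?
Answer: -4977634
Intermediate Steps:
z(f, l) = l + 2*f (z(f, l) = 2*f + l = l + 2*f)
-4980114 - z(-1522, 564) = -4980114 - (564 + 2*(-1522)) = -4980114 - (564 - 3044) = -4980114 - 1*(-2480) = -4980114 + 2480 = -4977634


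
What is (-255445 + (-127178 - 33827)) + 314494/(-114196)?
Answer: -23778619347/57098 ≈ -4.1645e+5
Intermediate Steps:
(-255445 + (-127178 - 33827)) + 314494/(-114196) = (-255445 - 161005) + 314494*(-1/114196) = -416450 - 157247/57098 = -23778619347/57098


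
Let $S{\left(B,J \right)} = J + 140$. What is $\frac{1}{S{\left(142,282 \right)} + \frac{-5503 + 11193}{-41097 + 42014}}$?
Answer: $\frac{917}{392664} \approx 0.0023353$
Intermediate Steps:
$S{\left(B,J \right)} = 140 + J$
$\frac{1}{S{\left(142,282 \right)} + \frac{-5503 + 11193}{-41097 + 42014}} = \frac{1}{\left(140 + 282\right) + \frac{-5503 + 11193}{-41097 + 42014}} = \frac{1}{422 + \frac{5690}{917}} = \frac{1}{\frac{392664}{917}} = \frac{917}{392664}$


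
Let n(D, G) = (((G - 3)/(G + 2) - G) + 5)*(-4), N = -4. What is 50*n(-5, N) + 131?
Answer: -2369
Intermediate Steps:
n(D, G) = -20 + 4*G - 4*(-3 + G)/(2 + G) (n(D, G) = (((-3 + G)/(2 + G) - G) + 5)*(-4) = ((-G + (-3 + G)/(2 + G)) + 5)*(-4) = (5 - G + (-3 + G)/(2 + G))*(-4) = -20 + 4*G - 4*(-3 + G)/(2 + G))
50*n(-5, N) + 131 = 50*(4*(-7 + (-4)**2 - 4*(-4))/(2 - 4)) + 131 = 50*(4*(-7 + 16 + 16)/(-2)) + 131 = 50*(4*(-1/2)*25) + 131 = 50*(-50) + 131 = -2500 + 131 = -2369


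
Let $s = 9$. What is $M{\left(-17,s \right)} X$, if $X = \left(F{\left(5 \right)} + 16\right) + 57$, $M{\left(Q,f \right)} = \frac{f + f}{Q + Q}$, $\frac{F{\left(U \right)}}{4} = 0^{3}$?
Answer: $- \frac{657}{17} \approx -38.647$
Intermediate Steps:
$F{\left(U \right)} = 0$ ($F{\left(U \right)} = 4 \cdot 0^{3} = 4 \cdot 0 = 0$)
$M{\left(Q,f \right)} = \frac{f}{Q}$ ($M{\left(Q,f \right)} = \frac{2 f}{2 Q} = 2 f \frac{1}{2 Q} = \frac{f}{Q}$)
$X = 73$ ($X = \left(0 + 16\right) + 57 = 16 + 57 = 73$)
$M{\left(-17,s \right)} X = \frac{9}{-17} \cdot 73 = 9 \left(- \frac{1}{17}\right) 73 = \left(- \frac{9}{17}\right) 73 = - \frac{657}{17}$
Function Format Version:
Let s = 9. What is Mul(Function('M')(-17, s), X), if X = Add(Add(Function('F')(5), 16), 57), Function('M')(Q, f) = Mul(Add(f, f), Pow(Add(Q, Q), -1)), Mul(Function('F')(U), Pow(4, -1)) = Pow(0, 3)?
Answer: Rational(-657, 17) ≈ -38.647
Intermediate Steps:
Function('F')(U) = 0 (Function('F')(U) = Mul(4, Pow(0, 3)) = Mul(4, 0) = 0)
Function('M')(Q, f) = Mul(f, Pow(Q, -1)) (Function('M')(Q, f) = Mul(Mul(2, f), Pow(Mul(2, Q), -1)) = Mul(Mul(2, f), Mul(Rational(1, 2), Pow(Q, -1))) = Mul(f, Pow(Q, -1)))
X = 73 (X = Add(Add(0, 16), 57) = Add(16, 57) = 73)
Mul(Function('M')(-17, s), X) = Mul(Mul(9, Pow(-17, -1)), 73) = Mul(Mul(9, Rational(-1, 17)), 73) = Mul(Rational(-9, 17), 73) = Rational(-657, 17)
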